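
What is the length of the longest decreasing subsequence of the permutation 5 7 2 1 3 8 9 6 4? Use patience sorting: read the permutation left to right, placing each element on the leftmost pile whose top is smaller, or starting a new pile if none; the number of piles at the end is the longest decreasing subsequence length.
5: new pile. tops = [5]
7: onto pile 1 (replacing 5). tops = [7]
2: new pile. tops = [7, 2]
1: new pile. tops = [7, 2, 1]
3: onto pile 2 (replacing 2). tops = [7, 3, 1]
8: onto pile 1 (replacing 7). tops = [8, 3, 1]
9: onto pile 1 (replacing 8). tops = [9, 3, 1]
6: onto pile 2 (replacing 3). tops = [9, 6, 1]
4: onto pile 3 (replacing 1). tops = [9, 6, 4]

3 piles, so the longest decreasing subsequence has length 3.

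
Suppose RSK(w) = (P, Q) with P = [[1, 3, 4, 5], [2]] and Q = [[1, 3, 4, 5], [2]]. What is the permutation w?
2 1 3 4 5

Reverse the RSK construction: for i from n down to 1, find the cell of Q containing i, remove the entry at that cell from P, and reverse-bump it up through P; the value ejected from row 1 is w(i).

Step i=5: Q has 5 at row 1, column 4; remove that cell from P, ejecting 5. So w(5) = 5. P is now [[1, 3, 4], [2]].
Step i=4: Q has 4 at row 1, column 3; remove that cell from P, ejecting 4. So w(4) = 4. P is now [[1, 3], [2]].
Step i=3: Q has 3 at row 1, column 2; remove that cell from P, ejecting 3. So w(3) = 3. P is now [[1], [2]].
Step i=2: Q has 2 at row 2, column 1; remove 2 from row 2 of P and reverse-bump: 2 enters row 1 and ejects 1. So w(2) = 1. P is now [[2]].
Step i=1: Q has 1 at row 1, column 1; remove that cell from P, ejecting 2. So w(1) = 2. P is now [].

So w = 2 1 3 4 5.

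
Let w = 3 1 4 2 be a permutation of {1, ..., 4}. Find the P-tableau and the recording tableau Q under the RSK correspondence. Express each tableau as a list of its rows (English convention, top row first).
Insert each entry of the permutation into P by Schensted row insertion, recording in Q the position of each new cell.

Insert 3: appended to row 1. P = [[3]].
Insert 1: 1 bumps 3 from row 1; 3 starts row 2. P = [[1], [3]].
Insert 4: appended to row 1. P = [[1, 4], [3]].
Insert 2: 2 bumps 4 from row 1; 4 appends to row 2. P = [[1, 2], [3, 4]].

So P = [[1, 2], [3, 4]], Q = [[1, 3], [2, 4]].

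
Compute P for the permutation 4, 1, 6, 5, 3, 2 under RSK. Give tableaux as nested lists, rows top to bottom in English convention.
Insert 4: appended to row 1. P = [[4]].
Insert 1: 1 bumps 4 from row 1; 4 starts row 2. P = [[1], [4]].
Insert 6: appended to row 1. P = [[1, 6], [4]].
Insert 5: 5 bumps 6 from row 1; 6 appends to row 2. P = [[1, 5], [4, 6]].
Insert 3: 3 bumps 5 from row 1; 5 bumps 6 from row 2; 6 starts row 3. P = [[1, 3], [4, 5], [6]].
Insert 2: 2 bumps 3 from row 1; 3 bumps 4 from row 2; 4 bumps 6 from row 3; 6 starts row 4. P = [[1, 2], [3, 5], [4], [6]].

So P = [[1, 2], [3, 5], [4], [6]].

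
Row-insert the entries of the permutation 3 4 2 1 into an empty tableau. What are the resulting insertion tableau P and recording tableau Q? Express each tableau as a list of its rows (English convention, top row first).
P = [[1, 4], [2], [3]], Q = [[1, 2], [3], [4]]

Insert each entry of the permutation into P by Schensted row insertion, recording in Q the position of each new cell.

Insert 3: appended to row 1. P = [[3]].
Insert 4: appended to row 1. P = [[3, 4]].
Insert 2: 2 bumps 3 from row 1; 3 starts row 2. P = [[2, 4], [3]].
Insert 1: 1 bumps 2 from row 1; 2 bumps 3 from row 2; 3 starts row 3. P = [[1, 4], [2], [3]].

So P = [[1, 4], [2], [3]], Q = [[1, 2], [3], [4]].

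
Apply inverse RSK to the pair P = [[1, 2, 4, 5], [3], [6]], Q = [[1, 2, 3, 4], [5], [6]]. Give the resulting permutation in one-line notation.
Reverse RSK: for i = n, n-1, ..., 1, locate i in Q, remove the corresponding corner cell from P, and reverse-bump its entry up through P; the value ejected from row 1 is w(i).

So w = 1 3 4 6 5 2.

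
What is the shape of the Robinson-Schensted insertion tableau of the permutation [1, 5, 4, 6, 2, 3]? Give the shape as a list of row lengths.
[3, 2, 1]

Row-insert each entry into an empty tableau.

After inserting 1: P = [[1]].
After inserting 5: P = [[1, 5]].
After inserting 4: P = [[1, 4], [5]].
After inserting 6: P = [[1, 4, 6], [5]].
After inserting 2: P = [[1, 2, 6], [4], [5]].
After inserting 3: P = [[1, 2, 3], [4, 6], [5]].

The final insertion tableau P = [[1, 2, 3], [4, 6], [5]] has shape [3, 2, 1].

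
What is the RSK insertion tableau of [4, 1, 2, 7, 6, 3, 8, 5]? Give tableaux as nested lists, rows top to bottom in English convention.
Insert 4: appended to row 1. P = [[4]].
Insert 1: 1 bumps 4 from row 1; 4 starts row 2. P = [[1], [4]].
Insert 2: appended to row 1. P = [[1, 2], [4]].
Insert 7: appended to row 1. P = [[1, 2, 7], [4]].
Insert 6: 6 bumps 7 from row 1; 7 appends to row 2. P = [[1, 2, 6], [4, 7]].
Insert 3: 3 bumps 6 from row 1; 6 bumps 7 from row 2; 7 starts row 3. P = [[1, 2, 3], [4, 6], [7]].
Insert 8: appended to row 1. P = [[1, 2, 3, 8], [4, 6], [7]].
Insert 5: 5 bumps 8 from row 1; 8 appends to row 2. P = [[1, 2, 3, 5], [4, 6, 8], [7]].

So P = [[1, 2, 3, 5], [4, 6, 8], [7]].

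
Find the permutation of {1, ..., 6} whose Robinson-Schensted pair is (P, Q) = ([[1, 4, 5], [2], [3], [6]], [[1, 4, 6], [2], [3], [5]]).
6 3 2 4 1 5

Reverse the RSK construction: for i from n down to 1, find the cell of Q containing i, remove the entry at that cell from P, and reverse-bump it up through P; the value ejected from row 1 is w(i).

Step i=6: Q has 6 at row 1, column 3; remove that cell from P, ejecting 5. So w(6) = 5. P is now [[1, 4], [2], [3], [6]].
Step i=5: Q has 5 at row 4, column 1; remove 6 from row 4 of P and reverse-bump: 6 enters row 3 and ejects 3; 3 enters row 2 and ejects 2; 2 enters row 1 and ejects 1. So w(5) = 1. P is now [[2, 4], [3], [6]].
Step i=4: Q has 4 at row 1, column 2; remove that cell from P, ejecting 4. So w(4) = 4. P is now [[2], [3], [6]].
Step i=3: Q has 3 at row 3, column 1; remove 6 from row 3 of P and reverse-bump: 6 enters row 2 and ejects 3; 3 enters row 1 and ejects 2. So w(3) = 2. P is now [[3], [6]].
Step i=2: Q has 2 at row 2, column 1; remove 6 from row 2 of P and reverse-bump: 6 enters row 1 and ejects 3. So w(2) = 3. P is now [[6]].
Step i=1: Q has 1 at row 1, column 1; remove that cell from P, ejecting 6. So w(1) = 6. P is now [].

So w = 6 3 2 4 1 5.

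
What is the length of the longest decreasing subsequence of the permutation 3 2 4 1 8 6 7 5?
3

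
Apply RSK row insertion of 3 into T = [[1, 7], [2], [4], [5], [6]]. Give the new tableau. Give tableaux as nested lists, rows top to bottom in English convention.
[[1, 3], [2, 7], [4], [5], [6]]

In row 1, 3 replaces 7 (the leftmost entry greater than 3); 7 is bumped to row 2. 7 is appended to row 2. The new tableau is [[1, 3], [2, 7], [4], [5], [6]].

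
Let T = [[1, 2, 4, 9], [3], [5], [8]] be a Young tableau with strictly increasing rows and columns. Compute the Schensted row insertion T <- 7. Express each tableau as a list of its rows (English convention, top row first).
In row 1, 7 replaces 9 (the leftmost entry greater than 7); 9 is bumped to row 2. 9 is appended to row 2. The new tableau is [[1, 2, 4, 7], [3, 9], [5], [8]].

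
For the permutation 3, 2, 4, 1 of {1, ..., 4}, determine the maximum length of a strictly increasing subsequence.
2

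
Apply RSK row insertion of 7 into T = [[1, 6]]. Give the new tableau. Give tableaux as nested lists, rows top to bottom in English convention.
[[1, 6, 7]]

7 is larger than every entry of row 1, so it is appended to row 1. The new tableau is [[1, 6, 7]].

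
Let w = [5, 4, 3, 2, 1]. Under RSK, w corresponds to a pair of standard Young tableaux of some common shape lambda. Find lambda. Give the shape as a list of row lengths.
[1, 1, 1, 1, 1]

Row-insert each entry into an empty tableau.

After inserting 5: P = [[5]].
After inserting 4: P = [[4], [5]].
After inserting 3: P = [[3], [4], [5]].
After inserting 2: P = [[2], [3], [4], [5]].
After inserting 1: P = [[1], [2], [3], [4], [5]].

The final insertion tableau P = [[1], [2], [3], [4], [5]] has shape [1, 1, 1, 1, 1].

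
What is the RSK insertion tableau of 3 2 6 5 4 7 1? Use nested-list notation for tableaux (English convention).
Insert 3: appended to row 1. P = [[3]].
Insert 2: 2 bumps 3 from row 1; 3 starts row 2. P = [[2], [3]].
Insert 6: appended to row 1. P = [[2, 6], [3]].
Insert 5: 5 bumps 6 from row 1; 6 appends to row 2. P = [[2, 5], [3, 6]].
Insert 4: 4 bumps 5 from row 1; 5 bumps 6 from row 2; 6 starts row 3. P = [[2, 4], [3, 5], [6]].
Insert 7: appended to row 1. P = [[2, 4, 7], [3, 5], [6]].
Insert 1: 1 bumps 2 from row 1; 2 bumps 3 from row 2; 3 bumps 6 from row 3; 6 starts row 4. P = [[1, 4, 7], [2, 5], [3], [6]].

So P = [[1, 4, 7], [2, 5], [3], [6]].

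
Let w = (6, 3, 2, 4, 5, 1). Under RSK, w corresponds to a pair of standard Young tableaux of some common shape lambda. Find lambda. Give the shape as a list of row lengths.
Row-insert each entry into an empty tableau.

After inserting 6: P = [[6]].
After inserting 3: P = [[3], [6]].
After inserting 2: P = [[2], [3], [6]].
After inserting 4: P = [[2, 4], [3], [6]].
After inserting 5: P = [[2, 4, 5], [3], [6]].
After inserting 1: P = [[1, 4, 5], [2], [3], [6]].

The final insertion tableau P = [[1, 4, 5], [2], [3], [6]] has shape [3, 1, 1, 1].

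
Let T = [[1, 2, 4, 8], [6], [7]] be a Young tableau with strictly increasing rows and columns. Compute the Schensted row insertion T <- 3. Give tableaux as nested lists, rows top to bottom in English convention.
[[1, 2, 3, 8], [4], [6], [7]]

In row 1, 3 replaces 4 (the leftmost entry greater than 3); 4 is bumped to row 2. In row 2, 4 replaces 6 (the leftmost entry greater than 4); 6 is bumped to row 3. In row 3, 6 replaces 7 (the leftmost entry greater than 6); 7 is bumped to row 4. 7 starts a new row 4. The new tableau is [[1, 2, 3, 8], [4], [6], [7]].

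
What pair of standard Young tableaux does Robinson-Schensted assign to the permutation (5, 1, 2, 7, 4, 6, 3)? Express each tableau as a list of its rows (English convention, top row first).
Insert each entry of the permutation into P by Schensted row insertion, recording in Q the position of each new cell.

After inserting 5: P = [[5]].
After inserting 1: P = [[1], [5]].
After inserting 2: P = [[1, 2], [5]].
After inserting 7: P = [[1, 2, 7], [5]].
After inserting 4: P = [[1, 2, 4], [5, 7]].
After inserting 6: P = [[1, 2, 4, 6], [5, 7]].
After inserting 3: P = [[1, 2, 3, 6], [4, 7], [5]].

So P = [[1, 2, 3, 6], [4, 7], [5]], Q = [[1, 3, 4, 6], [2, 5], [7]].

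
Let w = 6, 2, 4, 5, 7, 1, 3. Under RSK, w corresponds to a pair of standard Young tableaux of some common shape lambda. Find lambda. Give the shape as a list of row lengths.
Row-insert each entry into an empty tableau.

After inserting 6: P = [[6]].
After inserting 2: P = [[2], [6]].
After inserting 4: P = [[2, 4], [6]].
After inserting 5: P = [[2, 4, 5], [6]].
After inserting 7: P = [[2, 4, 5, 7], [6]].
After inserting 1: P = [[1, 4, 5, 7], [2], [6]].
After inserting 3: P = [[1, 3, 5, 7], [2, 4], [6]].

The final insertion tableau P = [[1, 3, 5, 7], [2, 4], [6]] has shape [4, 2, 1].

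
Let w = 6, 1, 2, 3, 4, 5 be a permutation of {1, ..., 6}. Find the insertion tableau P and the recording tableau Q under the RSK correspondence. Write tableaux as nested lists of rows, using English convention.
Insert each entry of the permutation into P by Schensted row insertion, recording in Q the position of each new cell.

Insert 6: appended to row 1. P = [[6]].
Insert 1: 1 bumps 6 from row 1; 6 starts row 2. P = [[1], [6]].
Insert 2: appended to row 1. P = [[1, 2], [6]].
Insert 3: appended to row 1. P = [[1, 2, 3], [6]].
Insert 4: appended to row 1. P = [[1, 2, 3, 4], [6]].
Insert 5: appended to row 1. P = [[1, 2, 3, 4, 5], [6]].

So P = [[1, 2, 3, 4, 5], [6]], Q = [[1, 3, 4, 5, 6], [2]].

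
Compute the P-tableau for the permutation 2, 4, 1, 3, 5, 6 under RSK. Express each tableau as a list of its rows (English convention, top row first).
P = [[1, 3, 5, 6], [2, 4]]

Insert 2: appended to row 1. P = [[2]].
Insert 4: appended to row 1. P = [[2, 4]].
Insert 1: 1 bumps 2 from row 1; 2 starts row 2. P = [[1, 4], [2]].
Insert 3: 3 bumps 4 from row 1; 4 appends to row 2. P = [[1, 3], [2, 4]].
Insert 5: appended to row 1. P = [[1, 3, 5], [2, 4]].
Insert 6: appended to row 1. P = [[1, 3, 5, 6], [2, 4]].

So P = [[1, 3, 5, 6], [2, 4]].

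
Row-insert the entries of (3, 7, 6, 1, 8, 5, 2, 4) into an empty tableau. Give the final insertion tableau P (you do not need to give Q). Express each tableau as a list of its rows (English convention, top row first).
P = [[1, 2, 4], [3, 5, 8], [6], [7]]

Insert 3: appended to row 1. P = [[3]].
Insert 7: appended to row 1. P = [[3, 7]].
Insert 6: 6 bumps 7 from row 1; 7 starts row 2. P = [[3, 6], [7]].
Insert 1: 1 bumps 3 from row 1; 3 bumps 7 from row 2; 7 starts row 3. P = [[1, 6], [3], [7]].
Insert 8: appended to row 1. P = [[1, 6, 8], [3], [7]].
Insert 5: 5 bumps 6 from row 1; 6 appends to row 2. P = [[1, 5, 8], [3, 6], [7]].
Insert 2: 2 bumps 5 from row 1; 5 bumps 6 from row 2; 6 bumps 7 from row 3; 7 starts row 4. P = [[1, 2, 8], [3, 5], [6], [7]].
Insert 4: 4 bumps 8 from row 1; 8 appends to row 2. P = [[1, 2, 4], [3, 5, 8], [6], [7]].

So P = [[1, 2, 4], [3, 5, 8], [6], [7]].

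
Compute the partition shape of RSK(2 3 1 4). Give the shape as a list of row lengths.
Row-insert each entry into an empty tableau.

After inserting 2: P = [[2]].
After inserting 3: P = [[2, 3]].
After inserting 1: P = [[1, 3], [2]].
After inserting 4: P = [[1, 3, 4], [2]].

The final insertion tableau P = [[1, 3, 4], [2]] has shape [3, 1].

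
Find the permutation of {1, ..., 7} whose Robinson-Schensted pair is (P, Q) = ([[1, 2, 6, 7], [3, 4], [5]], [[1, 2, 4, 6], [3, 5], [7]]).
Reverse the RSK construction: for i from n down to 1, find the cell of Q containing i, remove the entry at that cell from P, and reverse-bump it up through P; the value ejected from row 1 is w(i).

Step i=7: Q has 7 at row 3, column 1; remove 5 from row 3 of P and reverse-bump: 5 enters row 2 and ejects 4; 4 enters row 1 and ejects 2. So w(7) = 2. P is now [[1, 4, 6, 7], [3, 5]].
Step i=6: Q has 6 at row 1, column 4; remove that cell from P, ejecting 7. So w(6) = 7. P is now [[1, 4, 6], [3, 5]].
Step i=5: Q has 5 at row 2, column 2; remove 5 from row 2 of P and reverse-bump: 5 enters row 1 and ejects 4. So w(5) = 4. P is now [[1, 5, 6], [3]].
Step i=4: Q has 4 at row 1, column 3; remove that cell from P, ejecting 6. So w(4) = 6. P is now [[1, 5], [3]].
Step i=3: Q has 3 at row 2, column 1; remove 3 from row 2 of P and reverse-bump: 3 enters row 1 and ejects 1. So w(3) = 1. P is now [[3, 5]].
Step i=2: Q has 2 at row 1, column 2; remove that cell from P, ejecting 5. So w(2) = 5. P is now [[3]].
Step i=1: Q has 1 at row 1, column 1; remove that cell from P, ejecting 3. So w(1) = 3. P is now [].

So w = 3 5 1 6 4 7 2.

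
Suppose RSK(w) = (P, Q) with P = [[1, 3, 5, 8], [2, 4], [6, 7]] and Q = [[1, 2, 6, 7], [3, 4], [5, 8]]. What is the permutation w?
Reverse the RSK construction: for i from n down to 1, find the cell of Q containing i, remove the entry at that cell from P, and reverse-bump it up through P; the value ejected from row 1 is w(i).

Step i=8: Q has 8 at row 3, column 2; remove 7 from row 3 of P and reverse-bump: 7 enters row 2 and ejects 4; 4 enters row 1 and ejects 3. So w(8) = 3. P is now [[1, 4, 5, 8], [2, 7], [6]].
Step i=7: Q has 7 at row 1, column 4; remove that cell from P, ejecting 8. So w(7) = 8. P is now [[1, 4, 5], [2, 7], [6]].
Step i=6: Q has 6 at row 1, column 3; remove that cell from P, ejecting 5. So w(6) = 5. P is now [[1, 4], [2, 7], [6]].
Step i=5: Q has 5 at row 3, column 1; remove 6 from row 3 of P and reverse-bump: 6 enters row 2 and ejects 2; 2 enters row 1 and ejects 1. So w(5) = 1. P is now [[2, 4], [6, 7]].
Step i=4: Q has 4 at row 2, column 2; remove 7 from row 2 of P and reverse-bump: 7 enters row 1 and ejects 4. So w(4) = 4. P is now [[2, 7], [6]].
Step i=3: Q has 3 at row 2, column 1; remove 6 from row 2 of P and reverse-bump: 6 enters row 1 and ejects 2. So w(3) = 2. P is now [[6, 7]].
Step i=2: Q has 2 at row 1, column 2; remove that cell from P, ejecting 7. So w(2) = 7. P is now [[6]].
Step i=1: Q has 1 at row 1, column 1; remove that cell from P, ejecting 6. So w(1) = 6. P is now [].

So w = 6 7 2 4 1 5 8 3.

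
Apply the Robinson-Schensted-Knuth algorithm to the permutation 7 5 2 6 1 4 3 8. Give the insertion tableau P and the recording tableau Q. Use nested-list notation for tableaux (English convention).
Insert each entry of the permutation into P by Schensted row insertion, recording in Q the position of each new cell.

Insert 7: appended to row 1. P = [[7]].
Insert 5: 5 bumps 7 from row 1; 7 starts row 2. P = [[5], [7]].
Insert 2: 2 bumps 5 from row 1; 5 bumps 7 from row 2; 7 starts row 3. P = [[2], [5], [7]].
Insert 6: appended to row 1. P = [[2, 6], [5], [7]].
Insert 1: 1 bumps 2 from row 1; 2 bumps 5 from row 2; 5 bumps 7 from row 3; 7 starts row 4. P = [[1, 6], [2], [5], [7]].
Insert 4: 4 bumps 6 from row 1; 6 appends to row 2. P = [[1, 4], [2, 6], [5], [7]].
Insert 3: 3 bumps 4 from row 1; 4 bumps 6 from row 2; 6 appends to row 3. P = [[1, 3], [2, 4], [5, 6], [7]].
Insert 8: appended to row 1. P = [[1, 3, 8], [2, 4], [5, 6], [7]].

So P = [[1, 3, 8], [2, 4], [5, 6], [7]], Q = [[1, 4, 8], [2, 6], [3, 7], [5]].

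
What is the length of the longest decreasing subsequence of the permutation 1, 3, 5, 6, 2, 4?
2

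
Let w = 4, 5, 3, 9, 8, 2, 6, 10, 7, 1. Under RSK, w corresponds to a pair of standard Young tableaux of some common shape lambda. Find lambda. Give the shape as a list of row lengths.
Row-insert each entry into an empty tableau.

After inserting 4: P = [[4]].
After inserting 5: P = [[4, 5]].
After inserting 3: P = [[3, 5], [4]].
After inserting 9: P = [[3, 5, 9], [4]].
After inserting 8: P = [[3, 5, 8], [4, 9]].
After inserting 2: P = [[2, 5, 8], [3, 9], [4]].
After inserting 6: P = [[2, 5, 6], [3, 8], [4, 9]].
After inserting 10: P = [[2, 5, 6, 10], [3, 8], [4, 9]].
After inserting 7: P = [[2, 5, 6, 7], [3, 8, 10], [4, 9]].
After inserting 1: P = [[1, 5, 6, 7], [2, 8, 10], [3, 9], [4]].

The final insertion tableau P = [[1, 5, 6, 7], [2, 8, 10], [3, 9], [4]] has shape [4, 3, 2, 1].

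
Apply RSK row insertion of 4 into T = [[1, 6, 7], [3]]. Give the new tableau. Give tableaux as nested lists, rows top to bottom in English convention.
In row 1, 4 replaces 6 (the leftmost entry greater than 4); 6 is bumped to row 2. 6 is appended to row 2. The new tableau is [[1, 4, 7], [3, 6]].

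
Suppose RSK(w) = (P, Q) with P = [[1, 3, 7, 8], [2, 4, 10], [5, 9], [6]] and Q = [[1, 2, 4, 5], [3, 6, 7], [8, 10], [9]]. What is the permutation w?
2 6 5 9 10 7 8 4 1 3

Reverse the RSK construction: for i from n down to 1, find the cell of Q containing i, remove the entry at that cell from P, and reverse-bump it up through P; the value ejected from row 1 is w(i).

Step i=10: Q has 10 at row 3, column 2; remove 9 from row 3 of P and reverse-bump: 9 enters row 2 and ejects 4; 4 enters row 1 and ejects 3. So w(10) = 3. P is now [[1, 4, 7, 8], [2, 9, 10], [5], [6]].
Step i=9: Q has 9 at row 4, column 1; remove 6 from row 4 of P and reverse-bump: 6 enters row 3 and ejects 5; 5 enters row 2 and ejects 2; 2 enters row 1 and ejects 1. So w(9) = 1. P is now [[2, 4, 7, 8], [5, 9, 10], [6]].
Step i=8: Q has 8 at row 3, column 1; remove 6 from row 3 of P and reverse-bump: 6 enters row 2 and ejects 5; 5 enters row 1 and ejects 4. So w(8) = 4. P is now [[2, 5, 7, 8], [6, 9, 10]].
Step i=7: Q has 7 at row 2, column 3; remove 10 from row 2 of P and reverse-bump: 10 enters row 1 and ejects 8. So w(7) = 8. P is now [[2, 5, 7, 10], [6, 9]].
Step i=6: Q has 6 at row 2, column 2; remove 9 from row 2 of P and reverse-bump: 9 enters row 1 and ejects 7. So w(6) = 7. P is now [[2, 5, 9, 10], [6]].
Step i=5: Q has 5 at row 1, column 4; remove that cell from P, ejecting 10. So w(5) = 10. P is now [[2, 5, 9], [6]].
Step i=4: Q has 4 at row 1, column 3; remove that cell from P, ejecting 9. So w(4) = 9. P is now [[2, 5], [6]].
Step i=3: Q has 3 at row 2, column 1; remove 6 from row 2 of P and reverse-bump: 6 enters row 1 and ejects 5. So w(3) = 5. P is now [[2, 6]].
Step i=2: Q has 2 at row 1, column 2; remove that cell from P, ejecting 6. So w(2) = 6. P is now [[2]].
Step i=1: Q has 1 at row 1, column 1; remove that cell from P, ejecting 2. So w(1) = 2. P is now [].

So w = 2 6 5 9 10 7 8 4 1 3.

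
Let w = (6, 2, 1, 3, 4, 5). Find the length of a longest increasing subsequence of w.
4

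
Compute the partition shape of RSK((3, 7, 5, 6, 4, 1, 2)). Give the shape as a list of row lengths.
[3, 2, 1, 1]

Row-insert each entry into an empty tableau.

After inserting 3: P = [[3]].
After inserting 7: P = [[3, 7]].
After inserting 5: P = [[3, 5], [7]].
After inserting 6: P = [[3, 5, 6], [7]].
After inserting 4: P = [[3, 4, 6], [5], [7]].
After inserting 1: P = [[1, 4, 6], [3], [5], [7]].
After inserting 2: P = [[1, 2, 6], [3, 4], [5], [7]].

The final insertion tableau P = [[1, 2, 6], [3, 4], [5], [7]] has shape [3, 2, 1, 1].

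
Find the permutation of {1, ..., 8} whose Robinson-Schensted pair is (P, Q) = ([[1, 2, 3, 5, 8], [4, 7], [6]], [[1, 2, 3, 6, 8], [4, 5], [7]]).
Reverse the RSK construction: for i from n down to 1, find the cell of Q containing i, remove the entry at that cell from P, and reverse-bump it up through P; the value ejected from row 1 is w(i).

Step i=8: Q has 8 at row 1, column 5; remove that cell from P, ejecting 8. So w(8) = 8. P is now [[1, 2, 3, 5], [4, 7], [6]].
Step i=7: Q has 7 at row 3, column 1; remove 6 from row 3 of P and reverse-bump: 6 enters row 2 and ejects 4; 4 enters row 1 and ejects 3. So w(7) = 3. P is now [[1, 2, 4, 5], [6, 7]].
Step i=6: Q has 6 at row 1, column 4; remove that cell from P, ejecting 5. So w(6) = 5. P is now [[1, 2, 4], [6, 7]].
Step i=5: Q has 5 at row 2, column 2; remove 7 from row 2 of P and reverse-bump: 7 enters row 1 and ejects 4. So w(5) = 4. P is now [[1, 2, 7], [6]].
Step i=4: Q has 4 at row 2, column 1; remove 6 from row 2 of P and reverse-bump: 6 enters row 1 and ejects 2. So w(4) = 2. P is now [[1, 6, 7]].
Step i=3: Q has 3 at row 1, column 3; remove that cell from P, ejecting 7. So w(3) = 7. P is now [[1, 6]].
Step i=2: Q has 2 at row 1, column 2; remove that cell from P, ejecting 6. So w(2) = 6. P is now [[1]].
Step i=1: Q has 1 at row 1, column 1; remove that cell from P, ejecting 1. So w(1) = 1. P is now [].

So w = 1 6 7 2 4 5 3 8.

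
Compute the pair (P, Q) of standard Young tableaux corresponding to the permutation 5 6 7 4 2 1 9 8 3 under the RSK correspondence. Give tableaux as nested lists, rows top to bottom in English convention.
Insert each entry of the permutation into P by Schensted row insertion, recording in Q the position of each new cell.

Insert 5: appended to row 1. P = [[5]], Q = [[1]].
Insert 6: appended to row 1. P = [[5, 6]], Q = [[1, 2]].
Insert 7: appended to row 1. P = [[5, 6, 7]], Q = [[1, 2, 3]].
Insert 4: 4 bumps 5 from row 1; 5 starts row 2. P = [[4, 6, 7], [5]], Q = [[1, 2, 3], [4]].
Insert 2: 2 bumps 4 from row 1; 4 bumps 5 from row 2; 5 starts row 3. P = [[2, 6, 7], [4], [5]], Q = [[1, 2, 3], [4], [5]].
Insert 1: 1 bumps 2 from row 1; 2 bumps 4 from row 2; 4 bumps 5 from row 3; 5 starts row 4. P = [[1, 6, 7], [2], [4], [5]], Q = [[1, 2, 3], [4], [5], [6]].
Insert 9: appended to row 1. P = [[1, 6, 7, 9], [2], [4], [5]], Q = [[1, 2, 3, 7], [4], [5], [6]].
Insert 8: 8 bumps 9 from row 1; 9 appends to row 2. P = [[1, 6, 7, 8], [2, 9], [4], [5]], Q = [[1, 2, 3, 7], [4, 8], [5], [6]].
Insert 3: 3 bumps 6 from row 1; 6 bumps 9 from row 2; 9 appends to row 3. P = [[1, 3, 7, 8], [2, 6], [4, 9], [5]], Q = [[1, 2, 3, 7], [4, 8], [5, 9], [6]].

So P = [[1, 3, 7, 8], [2, 6], [4, 9], [5]], Q = [[1, 2, 3, 7], [4, 8], [5, 9], [6]].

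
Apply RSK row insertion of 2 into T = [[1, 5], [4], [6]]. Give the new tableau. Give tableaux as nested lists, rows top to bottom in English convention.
[[1, 2], [4, 5], [6]]

In row 1, 2 replaces 5 (the leftmost entry greater than 2); 5 is bumped to row 2. 5 is appended to row 2. The new tableau is [[1, 2], [4, 5], [6]].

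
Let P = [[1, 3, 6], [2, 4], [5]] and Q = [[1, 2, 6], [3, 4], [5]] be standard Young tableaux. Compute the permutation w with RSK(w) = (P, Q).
2 5 1 4 3 6

Reverse RSK: for i = n, n-1, ..., 1, locate i in Q, remove the corresponding corner cell from P, and reverse-bump its entry up through P; the value ejected from row 1 is w(i).

So w = 2 5 1 4 3 6.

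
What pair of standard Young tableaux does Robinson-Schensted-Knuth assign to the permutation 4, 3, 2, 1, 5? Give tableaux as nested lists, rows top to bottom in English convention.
Insert each entry of the permutation into P by Schensted row insertion, recording in Q the position of each new cell.

Insert 4: appended to row 1. P = [[4]].
Insert 3: 3 bumps 4 from row 1; 4 starts row 2. P = [[3], [4]].
Insert 2: 2 bumps 3 from row 1; 3 bumps 4 from row 2; 4 starts row 3. P = [[2], [3], [4]].
Insert 1: 1 bumps 2 from row 1; 2 bumps 3 from row 2; 3 bumps 4 from row 3; 4 starts row 4. P = [[1], [2], [3], [4]].
Insert 5: appended to row 1. P = [[1, 5], [2], [3], [4]].

So P = [[1, 5], [2], [3], [4]], Q = [[1, 5], [2], [3], [4]].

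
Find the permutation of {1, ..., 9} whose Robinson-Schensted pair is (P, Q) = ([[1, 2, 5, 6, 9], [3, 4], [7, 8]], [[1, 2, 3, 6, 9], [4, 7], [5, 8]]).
3 4 7 5 1 8 6 2 9

Reverse RSK: for i = n, n-1, ..., 1, locate i in Q, remove the corresponding corner cell from P, and reverse-bump its entry up through P; the value ejected from row 1 is w(i).

So w = 3 4 7 5 1 8 6 2 9.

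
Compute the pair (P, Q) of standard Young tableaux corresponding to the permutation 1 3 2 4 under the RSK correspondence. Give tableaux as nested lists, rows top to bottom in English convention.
Insert each entry of the permutation into P by Schensted row insertion, recording in Q the position of each new cell.

Insert 1: appended to row 1. P = [[1]].
Insert 3: appended to row 1. P = [[1, 3]].
Insert 2: 2 bumps 3 from row 1; 3 starts row 2. P = [[1, 2], [3]].
Insert 4: appended to row 1. P = [[1, 2, 4], [3]].

So P = [[1, 2, 4], [3]], Q = [[1, 2, 4], [3]].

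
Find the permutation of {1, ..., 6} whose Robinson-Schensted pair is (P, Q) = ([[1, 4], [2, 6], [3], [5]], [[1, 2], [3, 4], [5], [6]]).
Reverse the RSK construction: for i from n down to 1, find the cell of Q containing i, remove the entry at that cell from P, and reverse-bump it up through P; the value ejected from row 1 is w(i).

Step i=6: Q has 6 at row 4, column 1; remove 5 from row 4 of P and reverse-bump: 5 enters row 3 and ejects 3; 3 enters row 2 and ejects 2; 2 enters row 1 and ejects 1. So w(6) = 1. P is now [[2, 4], [3, 6], [5]].
Step i=5: Q has 5 at row 3, column 1; remove 5 from row 3 of P and reverse-bump: 5 enters row 2 and ejects 3; 3 enters row 1 and ejects 2. So w(5) = 2. P is now [[3, 4], [5, 6]].
Step i=4: Q has 4 at row 2, column 2; remove 6 from row 2 of P and reverse-bump: 6 enters row 1 and ejects 4. So w(4) = 4. P is now [[3, 6], [5]].
Step i=3: Q has 3 at row 2, column 1; remove 5 from row 2 of P and reverse-bump: 5 enters row 1 and ejects 3. So w(3) = 3. P is now [[5, 6]].
Step i=2: Q has 2 at row 1, column 2; remove that cell from P, ejecting 6. So w(2) = 6. P is now [[5]].
Step i=1: Q has 1 at row 1, column 1; remove that cell from P, ejecting 5. So w(1) = 5. P is now [].

So w = 5 6 3 4 2 1.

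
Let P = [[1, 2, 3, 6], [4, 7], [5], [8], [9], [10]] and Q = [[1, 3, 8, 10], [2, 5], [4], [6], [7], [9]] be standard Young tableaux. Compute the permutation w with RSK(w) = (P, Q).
10 5 9 1 8 7 2 4 3 6

Reverse the RSK construction: for i from n down to 1, find the cell of Q containing i, remove the entry at that cell from P, and reverse-bump it up through P; the value ejected from row 1 is w(i).

Step i=10: Q has 10 at row 1, column 4; remove that cell from P, ejecting 6. So w(10) = 6. P is now [[1, 2, 3], [4, 7], [5], [8], [9], [10]].
Step i=9: Q has 9 at row 6, column 1; remove 10 from row 6 of P and reverse-bump: 10 enters row 5 and ejects 9; 9 enters row 4 and ejects 8; 8 enters row 3 and ejects 5; 5 enters row 2 and ejects 4; 4 enters row 1 and ejects 3. So w(9) = 3. P is now [[1, 2, 4], [5, 7], [8], [9], [10]].
Step i=8: Q has 8 at row 1, column 3; remove that cell from P, ejecting 4. So w(8) = 4. P is now [[1, 2], [5, 7], [8], [9], [10]].
Step i=7: Q has 7 at row 5, column 1; remove 10 from row 5 of P and reverse-bump: 10 enters row 4 and ejects 9; 9 enters row 3 and ejects 8; 8 enters row 2 and ejects 7; 7 enters row 1 and ejects 2. So w(7) = 2. P is now [[1, 7], [5, 8], [9], [10]].
Step i=6: Q has 6 at row 4, column 1; remove 10 from row 4 of P and reverse-bump: 10 enters row 3 and ejects 9; 9 enters row 2 and ejects 8; 8 enters row 1 and ejects 7. So w(6) = 7. P is now [[1, 8], [5, 9], [10]].
Step i=5: Q has 5 at row 2, column 2; remove 9 from row 2 of P and reverse-bump: 9 enters row 1 and ejects 8. So w(5) = 8. P is now [[1, 9], [5], [10]].
Step i=4: Q has 4 at row 3, column 1; remove 10 from row 3 of P and reverse-bump: 10 enters row 2 and ejects 5; 5 enters row 1 and ejects 1. So w(4) = 1. P is now [[5, 9], [10]].
Step i=3: Q has 3 at row 1, column 2; remove that cell from P, ejecting 9. So w(3) = 9. P is now [[5], [10]].
Step i=2: Q has 2 at row 2, column 1; remove 10 from row 2 of P and reverse-bump: 10 enters row 1 and ejects 5. So w(2) = 5. P is now [[10]].
Step i=1: Q has 1 at row 1, column 1; remove that cell from P, ejecting 10. So w(1) = 10. P is now [].

So w = 10 5 9 1 8 7 2 4 3 6.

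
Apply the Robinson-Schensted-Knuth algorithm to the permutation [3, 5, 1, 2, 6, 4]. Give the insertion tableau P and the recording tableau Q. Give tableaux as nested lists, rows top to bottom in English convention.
P = [[1, 2, 4], [3, 5, 6]], Q = [[1, 2, 5], [3, 4, 6]]

Insert each entry of the permutation into P by Schensted row insertion, recording in Q the position of each new cell.

Insert 3: appended to row 1. P = [[3]], Q = [[1]].
Insert 5: appended to row 1. P = [[3, 5]], Q = [[1, 2]].
Insert 1: 1 bumps 3 from row 1; 3 starts row 2. P = [[1, 5], [3]], Q = [[1, 2], [3]].
Insert 2: 2 bumps 5 from row 1; 5 appends to row 2. P = [[1, 2], [3, 5]], Q = [[1, 2], [3, 4]].
Insert 6: appended to row 1. P = [[1, 2, 6], [3, 5]], Q = [[1, 2, 5], [3, 4]].
Insert 4: 4 bumps 6 from row 1; 6 appends to row 2. P = [[1, 2, 4], [3, 5, 6]], Q = [[1, 2, 5], [3, 4, 6]].

So P = [[1, 2, 4], [3, 5, 6]], Q = [[1, 2, 5], [3, 4, 6]].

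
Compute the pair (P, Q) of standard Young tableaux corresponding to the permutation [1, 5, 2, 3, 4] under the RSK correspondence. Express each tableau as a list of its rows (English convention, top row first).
Insert each entry of the permutation into P by Schensted row insertion, recording in Q the position of each new cell.

Insert 1: appended to row 1. P = [[1]].
Insert 5: appended to row 1. P = [[1, 5]].
Insert 2: 2 bumps 5 from row 1; 5 starts row 2. P = [[1, 2], [5]].
Insert 3: appended to row 1. P = [[1, 2, 3], [5]].
Insert 4: appended to row 1. P = [[1, 2, 3, 4], [5]].

So P = [[1, 2, 3, 4], [5]], Q = [[1, 2, 4, 5], [3]].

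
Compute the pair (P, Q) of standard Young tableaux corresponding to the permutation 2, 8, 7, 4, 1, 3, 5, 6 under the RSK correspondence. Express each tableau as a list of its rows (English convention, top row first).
P = [[1, 3, 5, 6], [2, 4], [7], [8]], Q = [[1, 2, 7, 8], [3, 6], [4], [5]]

Insert each entry of the permutation into P by Schensted row insertion, recording in Q the position of each new cell.

Insert 2: appended to row 1. P = [[2]].
Insert 8: appended to row 1. P = [[2, 8]].
Insert 7: 7 bumps 8 from row 1; 8 starts row 2. P = [[2, 7], [8]].
Insert 4: 4 bumps 7 from row 1; 7 bumps 8 from row 2; 8 starts row 3. P = [[2, 4], [7], [8]].
Insert 1: 1 bumps 2 from row 1; 2 bumps 7 from row 2; 7 bumps 8 from row 3; 8 starts row 4. P = [[1, 4], [2], [7], [8]].
Insert 3: 3 bumps 4 from row 1; 4 appends to row 2. P = [[1, 3], [2, 4], [7], [8]].
Insert 5: appended to row 1. P = [[1, 3, 5], [2, 4], [7], [8]].
Insert 6: appended to row 1. P = [[1, 3, 5, 6], [2, 4], [7], [8]].

So P = [[1, 3, 5, 6], [2, 4], [7], [8]], Q = [[1, 2, 7, 8], [3, 6], [4], [5]].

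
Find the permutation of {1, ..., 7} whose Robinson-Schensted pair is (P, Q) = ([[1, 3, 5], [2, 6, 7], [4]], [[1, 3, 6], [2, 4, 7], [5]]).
Reverse the RSK construction: for i from n down to 1, find the cell of Q containing i, remove the entry at that cell from P, and reverse-bump it up through P; the value ejected from row 1 is w(i).

Step i=7: Q has 7 at row 2, column 3; remove 7 from row 2 of P and reverse-bump: 7 enters row 1 and ejects 5. So w(7) = 5. P is now [[1, 3, 7], [2, 6], [4]].
Step i=6: Q has 6 at row 1, column 3; remove that cell from P, ejecting 7. So w(6) = 7. P is now [[1, 3], [2, 6], [4]].
Step i=5: Q has 5 at row 3, column 1; remove 4 from row 3 of P and reverse-bump: 4 enters row 2 and ejects 2; 2 enters row 1 and ejects 1. So w(5) = 1. P is now [[2, 3], [4, 6]].
Step i=4: Q has 4 at row 2, column 2; remove 6 from row 2 of P and reverse-bump: 6 enters row 1 and ejects 3. So w(4) = 3. P is now [[2, 6], [4]].
Step i=3: Q has 3 at row 1, column 2; remove that cell from P, ejecting 6. So w(3) = 6. P is now [[2], [4]].
Step i=2: Q has 2 at row 2, column 1; remove 4 from row 2 of P and reverse-bump: 4 enters row 1 and ejects 2. So w(2) = 2. P is now [[4]].
Step i=1: Q has 1 at row 1, column 1; remove that cell from P, ejecting 4. So w(1) = 4. P is now [].

So w = 4 2 6 3 1 7 5.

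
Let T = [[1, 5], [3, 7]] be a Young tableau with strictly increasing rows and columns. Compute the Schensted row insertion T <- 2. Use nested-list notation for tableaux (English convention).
In row 1, 2 replaces 5 (the leftmost entry greater than 2); 5 is bumped to row 2. In row 2, 5 replaces 7 (the leftmost entry greater than 5); 7 is bumped to row 3. 7 starts a new row 3. The new tableau is [[1, 2], [3, 5], [7]].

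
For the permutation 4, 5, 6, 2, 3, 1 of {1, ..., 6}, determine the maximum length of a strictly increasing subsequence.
3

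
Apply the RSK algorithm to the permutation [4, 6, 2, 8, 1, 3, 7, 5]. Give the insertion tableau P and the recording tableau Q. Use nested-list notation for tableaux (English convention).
P = [[1, 3, 5], [2, 6, 7], [4, 8]], Q = [[1, 2, 4], [3, 6, 7], [5, 8]]

Insert each entry of the permutation into P by Schensted row insertion, recording in Q the position of each new cell.

After inserting 4: P = [[4]].
After inserting 6: P = [[4, 6]].
After inserting 2: P = [[2, 6], [4]].
After inserting 8: P = [[2, 6, 8], [4]].
After inserting 1: P = [[1, 6, 8], [2], [4]].
After inserting 3: P = [[1, 3, 8], [2, 6], [4]].
After inserting 7: P = [[1, 3, 7], [2, 6, 8], [4]].
After inserting 5: P = [[1, 3, 5], [2, 6, 7], [4, 8]].

So P = [[1, 3, 5], [2, 6, 7], [4, 8]], Q = [[1, 2, 4], [3, 6, 7], [5, 8]].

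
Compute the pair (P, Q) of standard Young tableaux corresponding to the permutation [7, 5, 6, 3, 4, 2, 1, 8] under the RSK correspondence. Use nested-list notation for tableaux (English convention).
Insert each entry of the permutation into P by Schensted row insertion, recording in Q the position of each new cell.

After inserting 7: P = [[7]].
After inserting 5: P = [[5], [7]].
After inserting 6: P = [[5, 6], [7]].
After inserting 3: P = [[3, 6], [5], [7]].
After inserting 4: P = [[3, 4], [5, 6], [7]].
After inserting 2: P = [[2, 4], [3, 6], [5], [7]].
After inserting 1: P = [[1, 4], [2, 6], [3], [5], [7]].
After inserting 8: P = [[1, 4, 8], [2, 6], [3], [5], [7]].

So P = [[1, 4, 8], [2, 6], [3], [5], [7]], Q = [[1, 3, 8], [2, 5], [4], [6], [7]].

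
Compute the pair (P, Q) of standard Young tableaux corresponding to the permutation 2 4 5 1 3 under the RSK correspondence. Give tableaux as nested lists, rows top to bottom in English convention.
P = [[1, 3, 5], [2, 4]], Q = [[1, 2, 3], [4, 5]]

Insert each entry of the permutation into P by Schensted row insertion, recording in Q the position of each new cell.

Insert 2: appended to row 1. P = [[2]].
Insert 4: appended to row 1. P = [[2, 4]].
Insert 5: appended to row 1. P = [[2, 4, 5]].
Insert 1: 1 bumps 2 from row 1; 2 starts row 2. P = [[1, 4, 5], [2]].
Insert 3: 3 bumps 4 from row 1; 4 appends to row 2. P = [[1, 3, 5], [2, 4]].

So P = [[1, 3, 5], [2, 4]], Q = [[1, 2, 3], [4, 5]].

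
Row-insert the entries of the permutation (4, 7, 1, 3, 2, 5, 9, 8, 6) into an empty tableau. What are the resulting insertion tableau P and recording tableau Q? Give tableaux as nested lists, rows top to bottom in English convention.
P = [[1, 2, 5, 6], [3, 7, 8], [4, 9]], Q = [[1, 2, 6, 7], [3, 4, 8], [5, 9]]

Insert each entry of the permutation into P by Schensted row insertion, recording in Q the position of each new cell.

Insert 4: appended to row 1. P = [[4]].
Insert 7: appended to row 1. P = [[4, 7]].
Insert 1: 1 bumps 4 from row 1; 4 starts row 2. P = [[1, 7], [4]].
Insert 3: 3 bumps 7 from row 1; 7 appends to row 2. P = [[1, 3], [4, 7]].
Insert 2: 2 bumps 3 from row 1; 3 bumps 4 from row 2; 4 starts row 3. P = [[1, 2], [3, 7], [4]].
Insert 5: appended to row 1. P = [[1, 2, 5], [3, 7], [4]].
Insert 9: appended to row 1. P = [[1, 2, 5, 9], [3, 7], [4]].
Insert 8: 8 bumps 9 from row 1; 9 appends to row 2. P = [[1, 2, 5, 8], [3, 7, 9], [4]].
Insert 6: 6 bumps 8 from row 1; 8 bumps 9 from row 2; 9 appends to row 3. P = [[1, 2, 5, 6], [3, 7, 8], [4, 9]].

So P = [[1, 2, 5, 6], [3, 7, 8], [4, 9]], Q = [[1, 2, 6, 7], [3, 4, 8], [5, 9]].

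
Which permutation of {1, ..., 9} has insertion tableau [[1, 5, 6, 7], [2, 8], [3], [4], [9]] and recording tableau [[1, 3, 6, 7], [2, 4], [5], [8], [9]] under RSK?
4 3 9 8 5 6 7 2 1

Reverse the RSK construction: for i from n down to 1, find the cell of Q containing i, remove the entry at that cell from P, and reverse-bump it up through P; the value ejected from row 1 is w(i).

Step i=9: Q has 9 at row 5, column 1; remove 9 from row 5 of P and reverse-bump: 9 enters row 4 and ejects 4; 4 enters row 3 and ejects 3; 3 enters row 2 and ejects 2; 2 enters row 1 and ejects 1. So w(9) = 1. P is now [[2, 5, 6, 7], [3, 8], [4], [9]].
Step i=8: Q has 8 at row 4, column 1; remove 9 from row 4 of P and reverse-bump: 9 enters row 3 and ejects 4; 4 enters row 2 and ejects 3; 3 enters row 1 and ejects 2. So w(8) = 2. P is now [[3, 5, 6, 7], [4, 8], [9]].
Step i=7: Q has 7 at row 1, column 4; remove that cell from P, ejecting 7. So w(7) = 7. P is now [[3, 5, 6], [4, 8], [9]].
Step i=6: Q has 6 at row 1, column 3; remove that cell from P, ejecting 6. So w(6) = 6. P is now [[3, 5], [4, 8], [9]].
Step i=5: Q has 5 at row 3, column 1; remove 9 from row 3 of P and reverse-bump: 9 enters row 2 and ejects 8; 8 enters row 1 and ejects 5. So w(5) = 5. P is now [[3, 8], [4, 9]].
Step i=4: Q has 4 at row 2, column 2; remove 9 from row 2 of P and reverse-bump: 9 enters row 1 and ejects 8. So w(4) = 8. P is now [[3, 9], [4]].
Step i=3: Q has 3 at row 1, column 2; remove that cell from P, ejecting 9. So w(3) = 9. P is now [[3], [4]].
Step i=2: Q has 2 at row 2, column 1; remove 4 from row 2 of P and reverse-bump: 4 enters row 1 and ejects 3. So w(2) = 3. P is now [[4]].
Step i=1: Q has 1 at row 1, column 1; remove that cell from P, ejecting 4. So w(1) = 4. P is now [].

So w = 4 3 9 8 5 6 7 2 1.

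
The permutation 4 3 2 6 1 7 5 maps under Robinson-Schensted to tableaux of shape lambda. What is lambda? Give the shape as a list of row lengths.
[3, 2, 1, 1]

RSK row insertion gives P = [[1, 5, 7], [2, 6], [3], [4]], which has shape [3, 2, 1, 1].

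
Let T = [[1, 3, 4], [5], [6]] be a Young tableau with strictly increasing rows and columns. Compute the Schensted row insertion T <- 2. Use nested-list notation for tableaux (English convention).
[[1, 2, 4], [3], [5], [6]]

In row 1, 2 replaces 3 (the leftmost entry greater than 2); 3 is bumped to row 2. In row 2, 3 replaces 5 (the leftmost entry greater than 3); 5 is bumped to row 3. In row 3, 5 replaces 6 (the leftmost entry greater than 5); 6 is bumped to row 4. 6 starts a new row 4. The new tableau is [[1, 2, 4], [3], [5], [6]].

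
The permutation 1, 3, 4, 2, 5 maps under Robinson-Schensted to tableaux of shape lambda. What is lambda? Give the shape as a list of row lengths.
Row-insert each entry into an empty tableau.

After inserting 1: P = [[1]].
After inserting 3: P = [[1, 3]].
After inserting 4: P = [[1, 3, 4]].
After inserting 2: P = [[1, 2, 4], [3]].
After inserting 5: P = [[1, 2, 4, 5], [3]].

The final insertion tableau P = [[1, 2, 4, 5], [3]] has shape [4, 1].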